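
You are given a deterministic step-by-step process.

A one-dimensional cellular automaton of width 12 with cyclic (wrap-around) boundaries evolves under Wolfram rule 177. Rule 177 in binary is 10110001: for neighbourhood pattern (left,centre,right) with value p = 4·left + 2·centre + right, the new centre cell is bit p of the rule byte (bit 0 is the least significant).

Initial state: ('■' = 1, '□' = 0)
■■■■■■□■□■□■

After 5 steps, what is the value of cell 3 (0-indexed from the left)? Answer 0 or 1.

0

gen 0: ■■■■■■□■□■□■
gen 1: ■■■■■□■□■□■□
gen 2: □■■■□■□■□■□■
gen 3: ■□■□■□■□■□■□
gen 4: □■□■□■□■□■□■
gen 5: ■□■□■□■□■□■□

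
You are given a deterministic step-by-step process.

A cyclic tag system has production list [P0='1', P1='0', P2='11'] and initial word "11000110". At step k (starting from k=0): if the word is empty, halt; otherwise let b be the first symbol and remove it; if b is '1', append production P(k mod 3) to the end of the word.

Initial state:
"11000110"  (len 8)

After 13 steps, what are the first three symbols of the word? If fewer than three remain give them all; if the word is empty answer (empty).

110

0) "11000110"  (len 8)
1) "10001101"  (len 8)
2) "00011010"  (len 8)
3) "0011010"  (len 7)
4) "011010"  (len 6)
5) "11010"  (len 5)
6) "101011"  (len 6)
7) "010111"  (len 6)
8) "10111"  (len 5)
9) "011111"  (len 6)
10) "11111"  (len 5)
11) "11110"  (len 5)
12) "111011"  (len 6)
13) "110111"  (len 6)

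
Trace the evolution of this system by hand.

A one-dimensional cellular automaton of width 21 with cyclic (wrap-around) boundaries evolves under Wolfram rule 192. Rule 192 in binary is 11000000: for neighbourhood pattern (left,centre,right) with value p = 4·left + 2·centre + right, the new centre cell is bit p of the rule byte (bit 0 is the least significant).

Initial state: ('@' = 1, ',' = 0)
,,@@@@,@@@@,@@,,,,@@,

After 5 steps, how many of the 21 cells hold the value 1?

t=0: ,,@@@@,@@@@,@@,,,,@@,
t=1: ,,,@@@,,@@@,,@,,,,,@,
t=2: ,,,,@@,,,@@,,,,,,,,,,
t=3: ,,,,,@,,,,@,,,,,,,,,,
t=4: ,,,,,,,,,,,,,,,,,,,,,
t=5: ,,,,,,,,,,,,,,,,,,,,,

0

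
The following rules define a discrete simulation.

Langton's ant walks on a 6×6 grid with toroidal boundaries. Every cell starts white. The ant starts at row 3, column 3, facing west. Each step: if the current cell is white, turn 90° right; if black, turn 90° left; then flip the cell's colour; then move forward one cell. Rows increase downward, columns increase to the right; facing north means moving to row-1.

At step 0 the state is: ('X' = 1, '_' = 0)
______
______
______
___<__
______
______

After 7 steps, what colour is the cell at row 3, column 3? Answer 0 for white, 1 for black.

t=0: ______
______
______
___<__
______
______
t=1: ______
______
___^__
___X__
______
______
t=2: ______
______
___X>_
___X__
______
______
t=3: ______
______
___XX_
___Xv_
______
______
t=4: ______
______
___XX_
___<X_
______
______
t=5: ______
______
___XX_
____X_
___v__
______
t=6: ______
______
___XX_
____X_
__<X__
______
t=7: ______
______
___XX_
__^_X_
__XX__
______

0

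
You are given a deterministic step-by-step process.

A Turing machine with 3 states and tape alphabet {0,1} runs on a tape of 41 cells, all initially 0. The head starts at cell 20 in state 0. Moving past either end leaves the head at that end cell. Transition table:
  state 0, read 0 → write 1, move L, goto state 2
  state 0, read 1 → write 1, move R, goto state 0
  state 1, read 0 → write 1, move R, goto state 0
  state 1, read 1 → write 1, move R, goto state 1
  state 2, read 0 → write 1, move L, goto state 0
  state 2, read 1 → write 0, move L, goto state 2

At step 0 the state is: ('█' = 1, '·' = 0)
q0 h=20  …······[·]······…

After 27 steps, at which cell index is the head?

4

step 0: q0 h=20  …······[·]······…
step 1: q2 h=19  …······[·]█·····…
step 2: q0 h=18  …······[·]██····…
step 3: q2 h=17  …······[·]███···…
step 4: q0 h=16  …······[·]████··…
step 5: q2 h=15  …······[·]█████·…
step 6: q0 h=14  …······[·]██████…
step 7: q2 h=13  …······[·]██████…
step 8: q0 h=12  …······[·]██████…
step 9: q2 h=11  …······[·]██████…
step 10: q0 h=10  …······[·]██████…
step 11: q2 h= 9  …······[·]██████…
step 12: q0 h= 8  …······[·]██████…
step 13: q2 h= 7  …······[·]██████…
step 14: q0 h= 6  |······[·]██████…
step 15: q2 h= 5  |·····[·]██████…
step 16: q0 h= 4  |····[·]██████…
step 17: q2 h= 3  |···[·]██████…
step 18: q0 h= 2  |··[·]██████…
step 19: q2 h= 1  |·[·]██████…
step 20: q0 h= 0  |[·]██████…
step 21: q2 h= 0  |[█]██████…
step 22: q2 h= 0  |[·]██████…
step 23: q0 h= 0  |[█]██████…
step 24: q0 h= 1  |█[█]██████…
step 25: q0 h= 2  |██[█]██████…
step 26: q0 h= 3  |███[█]██████…
step 27: q0 h= 4  |████[█]██████…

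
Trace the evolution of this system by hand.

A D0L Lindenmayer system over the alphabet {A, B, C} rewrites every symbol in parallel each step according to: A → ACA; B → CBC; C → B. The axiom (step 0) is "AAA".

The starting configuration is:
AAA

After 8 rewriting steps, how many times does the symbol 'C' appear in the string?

1194

[0] AAA
[1] ACAACAACA
[2] ACABACAACABACAACABACA
[3] ACABACACBCACABACAACABACACBCACABACAACABACACBCACABACA
[4] ACABACACBCACABACABCBCBACABACACBCACABACAACABACACBCACABACABCBCBACABACACBCACABACAACABACACBCACABACABCBCBACABACACBCACABACA
[5] ACABACACBCACABACABCBCBACABACACBCACABACACBCBCBCBCBCACABACAC…CACABACACBCBCBCBCBCACABACACBCACABACABCBCBACABACACBCACABACA  (len 267)
[6] ACABACACBCACABACABCBCBACABACACBCACABACACBCBCBCBCBCACABACAC…CACABACACBCBCBCBCBCACABACACBCACABACABCBCBACABACACBCACABACA  (len 597)
[7] ACABACACBCACABACABCBCBACABACACBCACABACACBCBCBCBCBCACABACAC…CACABACACBCBCBCBCBCACABACACBCACABACABCBCBACABACACBCACABACA  (len 1323)
[8] ACABACACBCACABACABCBCBACABACACBCACABACACBCBCBCBCBCACABACAC…CACABACACBCBCBCBCBCACABACACBCACABACABCBCBACABACACBCACABACA  (len 2901)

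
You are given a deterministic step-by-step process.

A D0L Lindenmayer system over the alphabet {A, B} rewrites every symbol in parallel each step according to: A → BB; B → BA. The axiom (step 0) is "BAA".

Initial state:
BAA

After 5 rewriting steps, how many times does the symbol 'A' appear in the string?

gen 0: BAA
gen 1: BABBBB
gen 2: BABBBABABABA
gen 3: BABBBABABABBBABBBABBBABB
gen 4: BABBBABABABBBABBBABBBABABABBBABABABBBABABABBBABA
gen 5: BABBBABABABBBABBBABBBABABABBBABABABBBABABABBBABBBABBBABABABBBABBBABBBABABABBBABBBABBBABABABBBABB

31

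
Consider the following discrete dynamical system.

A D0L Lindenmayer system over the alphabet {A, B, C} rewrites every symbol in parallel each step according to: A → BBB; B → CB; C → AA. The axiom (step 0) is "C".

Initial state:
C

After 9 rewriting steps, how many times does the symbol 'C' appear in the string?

366

t=0: C
t=1: AA
t=2: BBBBBB
t=3: CBCBCBCBCBCB
t=4: AACBAACBAACBAACBAACBAACB
t=5: BBBBBBAACBBBBBBBAACBBBBBBBAACBBBBBBBAACBBBBBBBAACBBBBBBBAACB
t=6: CBCBCBCBCBCBBBBBBBAACBCBCBCBCBCBCBBBBBBBAACBCBCBCBCBCBCBBB…CBCBBBBBBBAACBCBCBCBCBCBCBBBBBBBAACBCBCBCBCBCBCBBBBBBBAACB  (len 132)
t=7: AACBAACBAACBAACBAACBAACBCBCBCBCBCBCBBBBBBBAACBAACBAACBAACB…CBBBBBBBAACBAACBAACBAACBAACBAACBAACBCBCBCBCBCBCBBBBBBBAACB  (len 276)
t=8: BBBBBBAACBBBBBBBAACBBBBBBBAACBBBBBBBAACBBBBBBBAACBBBBBBBAA…CBBBBBBBAACBAACBAACBAACBAACBAACBAACBCBCBCBCBCBCBBBBBBBAACB  (len 636)
t=9: CBCBCBCBCBCBBBBBBBAACBCBCBCBCBCBCBBBBBBBAACBCBCBCBCBCBCBBB…CBBBBBBBAACBAACBAACBAACBAACBAACBAACBCBCBCBCBCBCBBBBBBBAACB  (len 1428)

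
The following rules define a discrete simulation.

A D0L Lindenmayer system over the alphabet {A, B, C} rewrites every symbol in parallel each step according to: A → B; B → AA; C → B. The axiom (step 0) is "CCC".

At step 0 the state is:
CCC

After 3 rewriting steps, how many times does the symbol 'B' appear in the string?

step 0: CCC
step 1: BBB
step 2: AAAAAA
step 3: BBBBBB

6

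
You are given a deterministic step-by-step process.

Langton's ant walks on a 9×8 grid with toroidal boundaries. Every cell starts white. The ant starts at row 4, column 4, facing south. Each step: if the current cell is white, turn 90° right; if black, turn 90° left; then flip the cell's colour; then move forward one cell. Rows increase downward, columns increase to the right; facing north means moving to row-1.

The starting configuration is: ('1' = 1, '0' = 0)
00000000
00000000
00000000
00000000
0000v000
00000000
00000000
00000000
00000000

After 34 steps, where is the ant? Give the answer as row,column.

[0] 00000000
00000000
00000000
00000000
0000v000
00000000
00000000
00000000
00000000
[1] 00000000
00000000
00000000
00000000
000<1000
00000000
00000000
00000000
00000000
[2] 00000000
00000000
00000000
000^0000
00011000
00000000
00000000
00000000
00000000
[3] 00000000
00000000
00000000
0001>000
00011000
00000000
00000000
00000000
00000000
[4] 00000000
00000000
00000000
00011000
0001v000
00000000
00000000
00000000
00000000
[5] 00000000
00000000
00000000
00011000
00010>00
00000000
00000000
00000000
00000000
[6] 00000000
00000000
00000000
00011000
00010100
00000v00
00000000
00000000
00000000
[7] 00000000
00000000
00000000
00011000
00010100
0000<100
00000000
00000000
00000000
[8] 00000000
00000000
00000000
00011000
0001^100
00001100
00000000
00000000
00000000
[9] 00000000
00000000
00000000
00011000
00011>00
00001100
00000000
00000000
00000000
[10] 00000000
00000000
00000000
00011^00
00011000
00001100
00000000
00000000
00000000
[11] 00000000
00000000
00000000
000111>0
00011000
00001100
00000000
00000000
00000000
[12] 00000000
00000000
00000000
00011110
000110v0
00001100
00000000
00000000
00000000
[13] 00000000
00000000
00000000
00011110
00011<10
00001100
00000000
00000000
00000000
[14] 00000000
00000000
00000000
00011^10
00011110
00001100
00000000
00000000
00000000
[15] 00000000
00000000
00000000
0001<010
00011110
00001100
00000000
00000000
00000000
[16] 00000000
00000000
00000000
00010010
0001v110
00001100
00000000
00000000
00000000
[17] 00000000
00000000
00000000
00010010
00010>10
00001100
00000000
00000000
00000000
[18] 00000000
00000000
00000000
00010^10
00010010
00001100
00000000
00000000
00000000
[19] 00000000
00000000
00000000
000101>0
00010010
00001100
00000000
00000000
00000000
[20] 00000000
00000000
000000^0
00010100
00010010
00001100
00000000
00000000
00000000
[21] 00000000
00000000
0000001>
00010100
00010010
00001100
00000000
00000000
00000000
[22] 00000000
00000000
00000011
0001010v
00010010
00001100
00000000
00000000
00000000
[23] 00000000
00000000
00000011
000101<1
00010010
00001100
00000000
00000000
00000000
[24] 00000000
00000000
000000^1
00010111
00010010
00001100
00000000
00000000
00000000
[25] 00000000
00000000
00000<01
00010111
00010010
00001100
00000000
00000000
00000000
[26] 00000000
00000^00
00000101
00010111
00010010
00001100
00000000
00000000
00000000
[27] 00000000
000001>0
00000101
00010111
00010010
00001100
00000000
00000000
00000000
[28] 00000000
00000110
000001v1
00010111
00010010
00001100
00000000
00000000
00000000
[29] 00000000
00000110
00000<11
00010111
00010010
00001100
00000000
00000000
00000000
[30] 00000000
00000110
00000011
00010v11
00010010
00001100
00000000
00000000
00000000
[31] 00000000
00000110
00000011
000100>1
00010010
00001100
00000000
00000000
00000000
[32] 00000000
00000110
000000^1
00010001
00010010
00001100
00000000
00000000
00000000
[33] 00000000
00000110
00000<01
00010001
00010010
00001100
00000000
00000000
00000000
[34] 00000000
00000^10
00000101
00010001
00010010
00001100
00000000
00000000
00000000

1,5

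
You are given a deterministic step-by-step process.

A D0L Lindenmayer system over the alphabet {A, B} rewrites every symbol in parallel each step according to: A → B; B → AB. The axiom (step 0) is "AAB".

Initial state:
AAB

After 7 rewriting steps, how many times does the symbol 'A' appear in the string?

29

step 0: AAB
step 1: BBAB
step 2: ABABBAB
step 3: BABBABABBAB
step 4: ABBABABBABBABABBAB
step 5: BABABBABBABABBABABBABBABABBAB
step 6: ABBABBABABBABABBABBABABBABBABABBABABBABBABABBAB
step 7: BABABBABABBABBABABBABBABABBABABBABBABABBABABBABBABABBABBABABBABABBABBABABBAB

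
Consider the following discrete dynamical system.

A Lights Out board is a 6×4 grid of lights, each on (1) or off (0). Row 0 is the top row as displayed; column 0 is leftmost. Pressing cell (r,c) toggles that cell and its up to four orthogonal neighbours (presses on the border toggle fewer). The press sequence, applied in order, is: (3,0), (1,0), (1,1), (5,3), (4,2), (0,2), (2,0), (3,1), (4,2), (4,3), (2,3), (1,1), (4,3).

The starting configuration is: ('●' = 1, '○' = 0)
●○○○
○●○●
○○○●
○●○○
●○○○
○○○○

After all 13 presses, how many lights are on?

14

step 0: ●○○○
○●○●
○○○●
○●○○
●○○○
○○○○
step 1: ●○○○
○●○●
●○○●
●○○○
○○○○
○○○○
step 2: ○○○○
●○○●
○○○●
●○○○
○○○○
○○○○
step 3: ○●○○
○●●●
○●○●
●○○○
○○○○
○○○○
step 4: ○●○○
○●●●
○●○●
●○○○
○○○●
○○●●
step 5: ○●○○
○●●●
○●○●
●○●○
○●●○
○○○●
step 6: ○○●●
○●○●
○●○●
●○●○
○●●○
○○○●
step 7: ○○●●
●●○●
●○○●
○○●○
○●●○
○○○●
step 8: ○○●●
●●○●
●●○●
●●○○
○○●○
○○○●
step 9: ○○●●
●●○●
●●○●
●●●○
○●○●
○○●●
step 10: ○○●●
●●○●
●●○●
●●●●
○●●○
○○●○
step 11: ○○●●
●●○○
●●●○
●●●○
○●●○
○○●○
step 12: ○●●●
○○●○
●○●○
●●●○
○●●○
○○●○
step 13: ○●●●
○○●○
●○●○
●●●●
○●○●
○○●●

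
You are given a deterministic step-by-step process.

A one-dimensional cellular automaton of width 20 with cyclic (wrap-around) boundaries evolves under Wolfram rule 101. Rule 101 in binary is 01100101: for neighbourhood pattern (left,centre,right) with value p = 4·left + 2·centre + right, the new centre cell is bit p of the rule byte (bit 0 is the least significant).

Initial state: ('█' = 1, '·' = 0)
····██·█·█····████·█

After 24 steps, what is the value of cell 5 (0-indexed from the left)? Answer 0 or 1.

step 0: ····██·█·█····████·█
step 1: ·██··█████·██····███
step 2: █·█······██·█·██···█
step 3: ███·████··████·█·█··
step 4: ··██···█·····█████··
step 5: █··█·█·█·███·····█·█
step 6: █··██████··█·███·██·
step 7: █·······█··██··██·██
step 8: █·█████·█···█···██··
step 9: ██····███·█·█·█··█··
step 10: ·█·██···███████··█··
step 11: ·██·█·█·······█··█·█
step 12: █·█████·█████·█··███
step 13: ██····██····███·····
step 14: ·█·██··█·██···█·███·
step 15: ·██·█··██·█·█·██··█·
step 16: ··███···██████·█··█·
step 17: █···█·█······███··█·
step 18: █·█·███·████···█··██
step 19: ████··██···█·█·█····
step 20: ···█···█·█·█████·██·
step 21: ██·█·█·████····██·█·
step 22: ·██████···█·██··████
step 23: █·····█·█·██·█·····█
step 24: █·███·████·███·███··

0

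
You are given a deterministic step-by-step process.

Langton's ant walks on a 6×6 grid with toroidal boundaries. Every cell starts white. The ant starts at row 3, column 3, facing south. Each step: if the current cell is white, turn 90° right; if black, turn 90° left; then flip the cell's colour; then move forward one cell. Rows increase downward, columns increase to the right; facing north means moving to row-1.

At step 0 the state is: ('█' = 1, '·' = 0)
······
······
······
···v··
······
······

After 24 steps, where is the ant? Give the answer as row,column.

[0] ······
······
······
···v··
······
······
[1] ······
······
······
··<█··
······
······
[2] ······
······
··^···
··██··
······
······
[3] ······
······
··█>··
··██··
······
······
[4] ······
······
··██··
··█v··
······
······
[5] ······
······
··██··
··█·>·
······
······
[6] ······
······
··██··
··█·█·
····v·
······
[7] ······
······
··██··
··█·█·
···<█·
······
[8] ······
······
··██··
··█^█·
···██·
······
[9] ······
······
··██··
··██>·
···██·
······
[10] ······
······
··██^·
··██··
···██·
······
[11] ······
······
··███>
··██··
···██·
······
[12] ······
······
··████
··██·v
···██·
······
[13] ······
······
··████
··██<█
···██·
······
[14] ······
······
··██^█
··████
···██·
······
[15] ······
······
··█<·█
··████
···██·
······
[16] ······
······
··█··█
··█v██
···██·
······
[17] ······
······
··█··█
··█·>█
···██·
······
[18] ······
······
··█·^█
··█··█
···██·
······
[19] ······
······
··█·█>
··█··█
···██·
······
[20] ······
·····^
··█·█·
··█··█
···██·
······
[21] ······
>····█
··█·█·
··█··█
···██·
······
[22] ······
█····█
v·█·█·
··█··█
···██·
······
[23] ······
█····█
█·█·█<
··█··█
···██·
······
[24] ······
█····^
█·█·██
··█··█
···██·
······

1,5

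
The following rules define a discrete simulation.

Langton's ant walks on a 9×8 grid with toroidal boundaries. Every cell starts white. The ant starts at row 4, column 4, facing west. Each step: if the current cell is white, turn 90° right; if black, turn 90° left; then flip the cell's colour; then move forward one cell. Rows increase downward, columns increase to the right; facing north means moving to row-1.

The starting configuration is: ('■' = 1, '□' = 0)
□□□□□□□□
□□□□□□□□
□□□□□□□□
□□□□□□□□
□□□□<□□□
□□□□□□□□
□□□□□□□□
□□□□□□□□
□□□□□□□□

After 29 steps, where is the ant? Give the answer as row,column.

5,6

t=0: □□□□□□□□
□□□□□□□□
□□□□□□□□
□□□□□□□□
□□□□<□□□
□□□□□□□□
□□□□□□□□
□□□□□□□□
□□□□□□□□
t=1: □□□□□□□□
□□□□□□□□
□□□□□□□□
□□□□^□□□
□□□□■□□□
□□□□□□□□
□□□□□□□□
□□□□□□□□
□□□□□□□□
t=2: □□□□□□□□
□□□□□□□□
□□□□□□□□
□□□□■>□□
□□□□■□□□
□□□□□□□□
□□□□□□□□
□□□□□□□□
□□□□□□□□
t=3: □□□□□□□□
□□□□□□□□
□□□□□□□□
□□□□■■□□
□□□□■v□□
□□□□□□□□
□□□□□□□□
□□□□□□□□
□□□□□□□□
t=4: □□□□□□□□
□□□□□□□□
□□□□□□□□
□□□□■■□□
□□□□<■□□
□□□□□□□□
□□□□□□□□
□□□□□□□□
□□□□□□□□
t=5: □□□□□□□□
□□□□□□□□
□□□□□□□□
□□□□■■□□
□□□□□■□□
□□□□v□□□
□□□□□□□□
□□□□□□□□
□□□□□□□□
t=6: □□□□□□□□
□□□□□□□□
□□□□□□□□
□□□□■■□□
□□□□□■□□
□□□<■□□□
□□□□□□□□
□□□□□□□□
□□□□□□□□
t=7: □□□□□□□□
□□□□□□□□
□□□□□□□□
□□□□■■□□
□□□^□■□□
□□□■■□□□
□□□□□□□□
□□□□□□□□
□□□□□□□□
t=8: □□□□□□□□
□□□□□□□□
□□□□□□□□
□□□□■■□□
□□□■>■□□
□□□■■□□□
□□□□□□□□
□□□□□□□□
□□□□□□□□
t=9: □□□□□□□□
□□□□□□□□
□□□□□□□□
□□□□■■□□
□□□■■■□□
□□□■v□□□
□□□□□□□□
□□□□□□□□
□□□□□□□□
t=10: □□□□□□□□
□□□□□□□□
□□□□□□□□
□□□□■■□□
□□□■■■□□
□□□■□>□□
□□□□□□□□
□□□□□□□□
□□□□□□□□
t=11: □□□□□□□□
□□□□□□□□
□□□□□□□□
□□□□■■□□
□□□■■■□□
□□□■□■□□
□□□□□v□□
□□□□□□□□
□□□□□□□□
t=12: □□□□□□□□
□□□□□□□□
□□□□□□□□
□□□□■■□□
□□□■■■□□
□□□■□■□□
□□□□<■□□
□□□□□□□□
□□□□□□□□
t=13: □□□□□□□□
□□□□□□□□
□□□□□□□□
□□□□■■□□
□□□■■■□□
□□□■^■□□
□□□□■■□□
□□□□□□□□
□□□□□□□□
t=14: □□□□□□□□
□□□□□□□□
□□□□□□□□
□□□□■■□□
□□□■■■□□
□□□■■>□□
□□□□■■□□
□□□□□□□□
□□□□□□□□
t=15: □□□□□□□□
□□□□□□□□
□□□□□□□□
□□□□■■□□
□□□■■^□□
□□□■■□□□
□□□□■■□□
□□□□□□□□
□□□□□□□□
t=16: □□□□□□□□
□□□□□□□□
□□□□□□□□
□□□□■■□□
□□□■<□□□
□□□■■□□□
□□□□■■□□
□□□□□□□□
□□□□□□□□
t=17: □□□□□□□□
□□□□□□□□
□□□□□□□□
□□□□■■□□
□□□■□□□□
□□□■v□□□
□□□□■■□□
□□□□□□□□
□□□□□□□□
t=18: □□□□□□□□
□□□□□□□□
□□□□□□□□
□□□□■■□□
□□□■□□□□
□□□■□>□□
□□□□■■□□
□□□□□□□□
□□□□□□□□
t=19: □□□□□□□□
□□□□□□□□
□□□□□□□□
□□□□■■□□
□□□■□□□□
□□□■□■□□
□□□□■v□□
□□□□□□□□
□□□□□□□□
t=20: □□□□□□□□
□□□□□□□□
□□□□□□□□
□□□□■■□□
□□□■□□□□
□□□■□■□□
□□□□■□>□
□□□□□□□□
□□□□□□□□
t=21: □□□□□□□□
□□□□□□□□
□□□□□□□□
□□□□■■□□
□□□■□□□□
□□□■□■□□
□□□□■□■□
□□□□□□v□
□□□□□□□□
t=22: □□□□□□□□
□□□□□□□□
□□□□□□□□
□□□□■■□□
□□□■□□□□
□□□■□■□□
□□□□■□■□
□□□□□<■□
□□□□□□□□
t=23: □□□□□□□□
□□□□□□□□
□□□□□□□□
□□□□■■□□
□□□■□□□□
□□□■□■□□
□□□□■^■□
□□□□□■■□
□□□□□□□□
t=24: □□□□□□□□
□□□□□□□□
□□□□□□□□
□□□□■■□□
□□□■□□□□
□□□■□■□□
□□□□■■>□
□□□□□■■□
□□□□□□□□
t=25: □□□□□□□□
□□□□□□□□
□□□□□□□□
□□□□■■□□
□□□■□□□□
□□□■□■^□
□□□□■■□□
□□□□□■■□
□□□□□□□□
t=26: □□□□□□□□
□□□□□□□□
□□□□□□□□
□□□□■■□□
□□□■□□□□
□□□■□■■>
□□□□■■□□
□□□□□■■□
□□□□□□□□
t=27: □□□□□□□□
□□□□□□□□
□□□□□□□□
□□□□■■□□
□□□■□□□□
□□□■□■■■
□□□□■■□v
□□□□□■■□
□□□□□□□□
t=28: □□□□□□□□
□□□□□□□□
□□□□□□□□
□□□□■■□□
□□□■□□□□
□□□■□■■■
□□□□■■<■
□□□□□■■□
□□□□□□□□
t=29: □□□□□□□□
□□□□□□□□
□□□□□□□□
□□□□■■□□
□□□■□□□□
□□□■□■^■
□□□□■■■■
□□□□□■■□
□□□□□□□□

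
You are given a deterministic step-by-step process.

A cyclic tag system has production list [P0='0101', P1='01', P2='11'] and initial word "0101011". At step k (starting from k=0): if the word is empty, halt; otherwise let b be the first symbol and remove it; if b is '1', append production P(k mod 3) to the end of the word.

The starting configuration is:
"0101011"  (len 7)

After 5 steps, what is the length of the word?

k=0  "0101011"  (len 7)
k=1  "101011"  (len 6)
k=2  "0101101"  (len 7)
k=3  "101101"  (len 6)
k=4  "011010101"  (len 9)
k=5  "11010101"  (len 8)

8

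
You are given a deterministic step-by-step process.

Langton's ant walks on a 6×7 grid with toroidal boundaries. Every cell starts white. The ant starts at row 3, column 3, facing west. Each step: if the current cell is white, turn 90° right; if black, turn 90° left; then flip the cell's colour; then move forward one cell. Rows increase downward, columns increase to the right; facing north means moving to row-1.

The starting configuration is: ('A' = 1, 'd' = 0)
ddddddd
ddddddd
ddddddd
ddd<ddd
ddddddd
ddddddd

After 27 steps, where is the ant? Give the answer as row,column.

5,6

k=0  ddddddd
ddddddd
ddddddd
ddd<ddd
ddddddd
ddddddd
k=1  ddddddd
ddddddd
ddd^ddd
dddAddd
ddddddd
ddddddd
k=2  ddddddd
ddddddd
dddA>dd
dddAddd
ddddddd
ddddddd
k=3  ddddddd
ddddddd
dddAAdd
dddAvdd
ddddddd
ddddddd
k=4  ddddddd
ddddddd
dddAAdd
ddd<Add
ddddddd
ddddddd
k=5  ddddddd
ddddddd
dddAAdd
ddddAdd
dddvddd
ddddddd
k=6  ddddddd
ddddddd
dddAAdd
ddddAdd
dd<Addd
ddddddd
k=7  ddddddd
ddddddd
dddAAdd
dd^dAdd
ddAAddd
ddddddd
k=8  ddddddd
ddddddd
dddAAdd
ddA>Add
ddAAddd
ddddddd
k=9  ddddddd
ddddddd
dddAAdd
ddAAAdd
ddAvddd
ddddddd
k=10  ddddddd
ddddddd
dddAAdd
ddAAAdd
ddAd>dd
ddddddd
k=11  ddddddd
ddddddd
dddAAdd
ddAAAdd
ddAdAdd
ddddvdd
k=12  ddddddd
ddddddd
dddAAdd
ddAAAdd
ddAdAdd
ddd<Add
k=13  ddddddd
ddddddd
dddAAdd
ddAAAdd
ddA^Add
dddAAdd
k=14  ddddddd
ddddddd
dddAAdd
ddAAAdd
ddAA>dd
dddAAdd
k=15  ddddddd
ddddddd
dddAAdd
ddAA^dd
ddAAddd
dddAAdd
k=16  ddddddd
ddddddd
dddAAdd
ddA<ddd
ddAAddd
dddAAdd
k=17  ddddddd
ddddddd
dddAAdd
ddAdddd
ddAvddd
dddAAdd
k=18  ddddddd
ddddddd
dddAAdd
ddAdddd
ddAd>dd
dddAAdd
k=19  ddddddd
ddddddd
dddAAdd
ddAdddd
ddAdAdd
dddAvdd
k=20  ddddddd
ddddddd
dddAAdd
ddAdddd
ddAdAdd
dddAd>d
k=21  dddddvd
ddddddd
dddAAdd
ddAdddd
ddAdAdd
dddAdAd
k=22  dddd<Ad
ddddddd
dddAAdd
ddAdddd
ddAdAdd
dddAdAd
k=23  ddddAAd
ddddddd
dddAAdd
ddAdddd
ddAdAdd
dddA^Ad
k=24  ddddAAd
ddddddd
dddAAdd
ddAdddd
ddAdAdd
dddAA>d
k=25  ddddAAd
ddddddd
dddAAdd
ddAdddd
ddAdA^d
dddAAdd
k=26  ddddAAd
ddddddd
dddAAdd
ddAdddd
ddAdAA>
dddAAdd
k=27  ddddAAd
ddddddd
dddAAdd
ddAdddd
ddAdAAA
dddAAdv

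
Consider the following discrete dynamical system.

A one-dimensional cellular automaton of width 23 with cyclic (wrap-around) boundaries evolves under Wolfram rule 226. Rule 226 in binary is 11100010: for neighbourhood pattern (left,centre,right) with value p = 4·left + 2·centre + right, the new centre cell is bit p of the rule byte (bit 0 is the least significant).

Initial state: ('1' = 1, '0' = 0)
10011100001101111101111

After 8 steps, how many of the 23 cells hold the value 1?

15

t=0: 10011100001101111101111
t=1: 10101100010110111110111
t=2: 11010100101011011111011
t=3: 11101001010101101111101
t=4: 11110010101010110111110
t=5: 01110101010101011011111
t=6: 10111010101010101101111
t=7: 11011101010101010110111
t=8: 11101110101010101011011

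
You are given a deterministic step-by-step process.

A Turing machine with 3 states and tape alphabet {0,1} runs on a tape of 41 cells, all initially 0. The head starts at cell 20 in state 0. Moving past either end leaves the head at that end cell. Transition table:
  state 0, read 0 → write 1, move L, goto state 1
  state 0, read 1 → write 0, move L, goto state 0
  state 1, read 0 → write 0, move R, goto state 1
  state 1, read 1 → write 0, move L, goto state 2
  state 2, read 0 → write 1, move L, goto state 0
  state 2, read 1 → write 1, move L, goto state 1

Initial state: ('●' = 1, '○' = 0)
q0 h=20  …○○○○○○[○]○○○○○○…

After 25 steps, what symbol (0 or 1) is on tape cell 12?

t=0: q0 h=20  …○○○○○○[○]○○○○○○…
t=1: q1 h=19  …○○○○○○[○]●○○○○○…
t=2: q1 h=20  …○○○○○○[●]○○○○○○…
t=3: q2 h=19  …○○○○○○[○]○○○○○○…
t=4: q0 h=18  …○○○○○○[○]●○○○○○…
t=5: q1 h=17  …○○○○○○[○]●●○○○○…
t=6: q1 h=18  …○○○○○○[●]●○○○○○…
t=7: q2 h=17  …○○○○○○[○]○●○○○○…
t=8: q0 h=16  …○○○○○○[○]●○●○○○…
t=9: q1 h=15  …○○○○○○[○]●●○●○○…
t=10: q1 h=16  …○○○○○○[●]●○●○○○…
t=11: q2 h=15  …○○○○○○[○]○●○●○○…
t=12: q0 h=14  …○○○○○○[○]●○●○●○…
t=13: q1 h=13  …○○○○○○[○]●●○●○●…
t=14: q1 h=14  …○○○○○○[●]●○●○●○…
t=15: q2 h=13  …○○○○○○[○]○●○●○●…
t=16: q0 h=12  …○○○○○○[○]●○●○●○…
t=17: q1 h=11  …○○○○○○[○]●●○●○●…
t=18: q1 h=12  …○○○○○○[●]●○●○●○…
t=19: q2 h=11  …○○○○○○[○]○●○●○●…
t=20: q0 h=10  …○○○○○○[○]●○●○●○…
t=21: q1 h= 9  …○○○○○○[○]●●○●○●…
t=22: q1 h=10  …○○○○○○[●]●○●○●○…
t=23: q2 h= 9  …○○○○○○[○]○●○●○●…
t=24: q0 h= 8  …○○○○○○[○]●○●○●○…
t=25: q1 h= 7  …○○○○○○[○]●●○●○●…

0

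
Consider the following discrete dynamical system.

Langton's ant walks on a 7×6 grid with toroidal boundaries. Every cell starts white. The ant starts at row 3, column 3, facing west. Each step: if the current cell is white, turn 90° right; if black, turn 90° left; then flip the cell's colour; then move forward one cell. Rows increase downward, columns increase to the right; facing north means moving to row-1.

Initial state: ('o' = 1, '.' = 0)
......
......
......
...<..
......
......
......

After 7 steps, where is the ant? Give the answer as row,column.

3,2

k=0  ......
......
......
...<..
......
......
......
k=1  ......
......
...^..
...o..
......
......
......
k=2  ......
......
...o>.
...o..
......
......
......
k=3  ......
......
...oo.
...ov.
......
......
......
k=4  ......
......
...oo.
...<o.
......
......
......
k=5  ......
......
...oo.
....o.
...v..
......
......
k=6  ......
......
...oo.
....o.
..<o..
......
......
k=7  ......
......
...oo.
..^.o.
..oo..
......
......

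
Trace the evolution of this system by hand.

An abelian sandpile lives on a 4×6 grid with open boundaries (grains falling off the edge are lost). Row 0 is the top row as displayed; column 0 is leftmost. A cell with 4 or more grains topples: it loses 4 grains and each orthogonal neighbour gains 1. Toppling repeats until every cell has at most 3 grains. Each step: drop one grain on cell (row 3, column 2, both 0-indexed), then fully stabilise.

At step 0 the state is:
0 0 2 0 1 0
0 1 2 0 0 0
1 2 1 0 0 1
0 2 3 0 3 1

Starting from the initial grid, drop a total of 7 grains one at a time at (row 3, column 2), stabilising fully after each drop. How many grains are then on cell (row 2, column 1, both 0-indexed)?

3

t=0: 0 0 2 0 1 0
0 1 2 0 0 0
1 2 1 0 0 1
0 2 3 0 3 1
t=1: 0 0 2 0 1 0
0 1 2 0 0 0
1 2 2 0 0 1
0 3 0 1 3 1
t=2: 0 0 2 0 1 0
0 1 2 0 0 0
1 2 2 0 0 1
0 3 1 1 3 1
t=3: 0 0 2 0 1 0
0 1 2 0 0 0
1 2 2 0 0 1
0 3 2 1 3 1
t=4: 0 0 2 0 1 0
0 1 2 0 0 0
1 2 2 0 0 1
0 3 3 1 3 1
t=5: 0 0 2 0 1 0
0 1 2 0 0 0
1 3 3 0 0 1
1 0 1 2 3 1
t=6: 0 0 2 0 1 0
0 1 2 0 0 0
1 3 3 0 0 1
1 0 2 2 3 1
t=7: 0 0 2 0 1 0
0 1 2 0 0 0
1 3 3 0 0 1
1 0 3 2 3 1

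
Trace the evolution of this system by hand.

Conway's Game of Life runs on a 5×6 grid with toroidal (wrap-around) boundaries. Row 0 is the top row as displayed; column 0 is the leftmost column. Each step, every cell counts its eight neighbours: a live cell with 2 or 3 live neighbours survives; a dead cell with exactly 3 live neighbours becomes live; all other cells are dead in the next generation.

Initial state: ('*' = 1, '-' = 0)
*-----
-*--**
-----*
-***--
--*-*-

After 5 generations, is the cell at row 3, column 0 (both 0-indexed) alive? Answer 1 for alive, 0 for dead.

1

step 0: *-----
-*--**
-----*
-***--
--*-*-
step 1: **-**-
----**
-*-*-*
-****-
--*---
step 2: *****-
-*----
-*---*
**--*-
*----*
step 3: --***-
---***
-**--*
-*--*-
------
step 4: --*--*
**---*
-**--*
***---
--*-*-
step 5: --****
----**
-----*
*----*
*-*--*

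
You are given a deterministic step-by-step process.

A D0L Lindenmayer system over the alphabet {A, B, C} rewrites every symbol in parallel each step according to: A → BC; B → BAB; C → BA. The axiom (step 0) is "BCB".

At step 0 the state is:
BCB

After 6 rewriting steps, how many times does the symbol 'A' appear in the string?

step 0: BCB
step 1: BABBABAB
step 2: BABBCBABBABBCBABBCBAB
step 3: BABBCBABBABBABABBCBABBABBCBABBABBABABBCBABBABBABABBCBAB
step 4: BABBCBABBABBABABBCBABBABBCBABBABBCBABBCBABBABBABABBCBABBAB…BBCBABBCBABBABBABABBCBABBABBCBABBABBCBABBCBABBABBABABBCBAB  (len 144)
step 5: BABBCBABBABBABABBCBABBABBCBABBABBCBABBCBABBABBABABBCBABBAB…BBABABBCBABBABBABABBCBABBABBCBABBABBCBABBCBABBABBABABBCBAB  (len 377)
step 6: BABBCBABBABBABABBCBABBABBCBABBABBCBABBCBABBABBABABBCBABBAB…BBABABBCBABBABBABABBCBABBABBCBABBABBCBABBCBABBABBABABBCBAB  (len 987)

272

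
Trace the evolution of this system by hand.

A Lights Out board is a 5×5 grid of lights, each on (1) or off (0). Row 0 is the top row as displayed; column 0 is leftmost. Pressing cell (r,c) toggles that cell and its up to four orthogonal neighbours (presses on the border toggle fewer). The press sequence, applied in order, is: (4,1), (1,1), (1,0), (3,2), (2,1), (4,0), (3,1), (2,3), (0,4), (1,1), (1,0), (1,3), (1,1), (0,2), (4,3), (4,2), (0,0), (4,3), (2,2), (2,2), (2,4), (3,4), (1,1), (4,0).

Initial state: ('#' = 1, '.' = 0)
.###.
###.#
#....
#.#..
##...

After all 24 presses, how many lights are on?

k=0  .###.
###.#
#....
#.#..
##...
k=1  .###.
###.#
#....
###..
..#..
k=2  ..##.
....#
##...
###..
..#..
k=3  #.##.
##..#
.#...
###..
..#..
k=4  #.##.
##..#
.##..
#..#.
.....
k=5  #.##.
#...#
#....
##.#.
.....
k=6  #.##.
#...#
#....
.#.#.
##...
k=7  #.##.
#...#
##...
#.##.
#....
k=8  #.##.
#..##
#####
#.#..
#....
k=9  #.#.#
#..#.
#####
#.#..
#....
k=10  ###.#
.###.
#.###
#.#..
#....
k=11  .##.#
#.##.
..###
#.#..
#....
k=12  .####
#...#
..#.#
#.#..
#....
k=13  ..###
.##.#
.##.#
#.#..
#....
k=14  .#..#
.#..#
.##.#
#.#..
#....
k=15  .#..#
.#..#
.##.#
#.##.
#.###
k=16  .#..#
.#..#
.##.#
#..#.
##..#
k=17  #...#
##..#
.##.#
#..#.
##..#
k=18  #...#
##..#
.##.#
#....
####.
k=19  #...#
###.#
...##
#.#..
####.
k=20  #...#
##..#
.##.#
#....
####.
k=21  #...#
##...
.###.
#...#
####.
k=22  #...#
##...
.####
#..#.
#####
k=23  ##..#
..#..
..###
#..#.
#####
k=24  ##..#
..#..
..###
...#.
..###

11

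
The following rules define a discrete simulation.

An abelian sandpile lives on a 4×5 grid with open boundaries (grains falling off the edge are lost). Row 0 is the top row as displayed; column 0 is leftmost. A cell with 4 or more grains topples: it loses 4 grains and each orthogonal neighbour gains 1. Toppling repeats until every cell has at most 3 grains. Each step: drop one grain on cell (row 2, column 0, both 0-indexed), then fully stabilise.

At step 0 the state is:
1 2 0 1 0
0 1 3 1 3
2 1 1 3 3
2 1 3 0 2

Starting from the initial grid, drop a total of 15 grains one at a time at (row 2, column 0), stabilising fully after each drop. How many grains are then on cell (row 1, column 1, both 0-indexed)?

k=0  1 2 0 1 0
0 1 3 1 3
2 1 1 3 3
2 1 3 0 2
k=1  1 2 0 1 0
0 1 3 1 3
3 1 1 3 3
2 1 3 0 2
k=2  1 2 0 1 0
1 1 3 1 3
0 2 1 3 3
3 1 3 0 2
k=3  1 2 0 1 0
1 1 3 1 3
1 2 1 3 3
3 1 3 0 2
k=4  1 2 0 1 0
1 1 3 1 3
2 2 1 3 3
3 1 3 0 2
k=5  1 2 0 1 0
1 1 3 1 3
3 2 1 3 3
3 1 3 0 2
k=6  1 2 0 1 0
2 1 3 1 3
1 3 1 3 3
0 2 3 0 2
k=7  1 2 0 1 0
2 1 3 1 3
2 3 1 3 3
0 2 3 0 2
k=8  1 2 0 1 0
2 1 3 1 3
3 3 1 3 3
0 2 3 0 2
k=9  1 2 0 1 0
3 2 3 1 3
1 0 2 3 3
1 3 3 0 2
k=10  1 2 0 1 0
3 2 3 1 3
2 0 2 3 3
1 3 3 0 2
k=11  1 2 0 1 0
3 2 3 1 3
3 0 2 3 3
1 3 3 0 2
k=12  2 2 0 1 0
0 3 3 1 3
1 1 2 3 3
2 3 3 0 2
k=13  2 2 0 1 0
0 3 3 1 3
2 1 2 3 3
2 3 3 0 2
k=14  2 2 0 1 0
0 3 3 1 3
3 1 2 3 3
2 3 3 0 2
k=15  2 2 0 1 0
1 3 3 1 3
0 2 2 3 3
3 3 3 0 2

3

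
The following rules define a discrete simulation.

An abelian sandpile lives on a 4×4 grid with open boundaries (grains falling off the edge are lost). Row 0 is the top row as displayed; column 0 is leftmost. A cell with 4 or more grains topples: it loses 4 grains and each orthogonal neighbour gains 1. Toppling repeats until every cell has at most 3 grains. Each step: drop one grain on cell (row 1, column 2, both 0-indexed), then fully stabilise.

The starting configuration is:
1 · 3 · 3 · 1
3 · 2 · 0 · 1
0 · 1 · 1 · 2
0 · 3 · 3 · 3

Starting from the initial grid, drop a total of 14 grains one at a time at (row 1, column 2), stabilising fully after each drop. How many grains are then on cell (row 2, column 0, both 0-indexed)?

t=0: 1 · 3 · 3 · 1
3 · 2 · 0 · 1
0 · 1 · 1 · 2
0 · 3 · 3 · 3
t=1: 1 · 3 · 3 · 1
3 · 2 · 1 · 1
0 · 1 · 1 · 2
0 · 3 · 3 · 3
t=2: 1 · 3 · 3 · 1
3 · 2 · 2 · 1
0 · 1 · 1 · 2
0 · 3 · 3 · 3
t=3: 1 · 3 · 3 · 1
3 · 2 · 3 · 1
0 · 1 · 1 · 2
0 · 3 · 3 · 3
t=4: 3 · 1 · 1 · 2
0 · 1 · 2 · 2
1 · 2 · 2 · 2
0 · 3 · 3 · 3
t=5: 3 · 1 · 1 · 2
0 · 1 · 3 · 2
1 · 2 · 2 · 2
0 · 3 · 3 · 3
t=6: 3 · 1 · 2 · 2
0 · 2 · 0 · 3
1 · 2 · 3 · 2
0 · 3 · 3 · 3
t=7: 3 · 1 · 2 · 2
0 · 2 · 1 · 3
1 · 2 · 3 · 2
0 · 3 · 3 · 3
t=8: 3 · 1 · 2 · 2
0 · 2 · 2 · 3
1 · 2 · 3 · 2
0 · 3 · 3 · 3
t=9: 3 · 1 · 2 · 2
0 · 2 · 3 · 3
1 · 2 · 3 · 2
0 · 3 · 3 · 3
t=10: 3 · 2 · 3 · 3
1 · 0 · 3 · 1
2 · 1 · 3 · 1
1 · 1 · 2 · 1
t=11: 3 · 3 · 1 · 0
1 · 1 · 2 · 3
2 · 2 · 0 · 2
1 · 1 · 3 · 1
t=12: 3 · 3 · 1 · 0
1 · 1 · 3 · 3
2 · 2 · 0 · 2
1 · 1 · 3 · 1
t=13: 3 · 3 · 2 · 1
1 · 2 · 1 · 0
2 · 2 · 1 · 3
1 · 1 · 3 · 1
t=14: 3 · 3 · 2 · 1
1 · 2 · 2 · 0
2 · 2 · 1 · 3
1 · 1 · 3 · 1

2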